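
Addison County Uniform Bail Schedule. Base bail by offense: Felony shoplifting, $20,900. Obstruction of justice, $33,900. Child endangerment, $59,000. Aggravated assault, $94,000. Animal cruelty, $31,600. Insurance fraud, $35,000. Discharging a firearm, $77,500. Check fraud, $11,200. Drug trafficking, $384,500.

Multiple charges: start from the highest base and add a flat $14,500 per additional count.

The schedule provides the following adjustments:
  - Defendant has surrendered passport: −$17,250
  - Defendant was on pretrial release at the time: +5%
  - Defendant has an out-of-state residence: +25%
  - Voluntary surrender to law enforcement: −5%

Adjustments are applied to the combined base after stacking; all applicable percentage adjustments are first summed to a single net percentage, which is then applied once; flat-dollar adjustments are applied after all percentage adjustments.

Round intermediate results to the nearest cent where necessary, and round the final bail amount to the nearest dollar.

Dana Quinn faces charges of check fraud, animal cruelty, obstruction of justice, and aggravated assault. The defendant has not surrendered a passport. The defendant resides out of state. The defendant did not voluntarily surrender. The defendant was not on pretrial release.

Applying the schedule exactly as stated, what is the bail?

Base amounts from the schedule: check fraud $11,200; animal cruelty $31,600; obstruction of justice $33,900; aggravated assault $94,000.
Stacking rule: highest base plus $14,500 per additional charge. Highest is aggravated assault at $94,000; 3 additional charges → +$43,500. Combined base = $137,500.
Defendant has an out-of-state residence (+25%): $137,500 × 1.25 = $171,875.

$171,875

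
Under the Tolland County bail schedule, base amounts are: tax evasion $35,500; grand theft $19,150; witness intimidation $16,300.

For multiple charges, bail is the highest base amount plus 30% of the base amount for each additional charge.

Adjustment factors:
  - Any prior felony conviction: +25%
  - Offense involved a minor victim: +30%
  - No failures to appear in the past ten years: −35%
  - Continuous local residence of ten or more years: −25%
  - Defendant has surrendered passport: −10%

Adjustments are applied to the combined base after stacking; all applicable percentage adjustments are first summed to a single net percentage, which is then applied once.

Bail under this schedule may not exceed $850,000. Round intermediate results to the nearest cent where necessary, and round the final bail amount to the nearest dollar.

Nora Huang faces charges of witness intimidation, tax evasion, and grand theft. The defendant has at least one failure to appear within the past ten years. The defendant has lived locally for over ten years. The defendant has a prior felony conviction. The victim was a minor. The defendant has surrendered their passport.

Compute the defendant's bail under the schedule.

$55,362

Base amounts from the schedule: witness intimidation $16,300; tax evasion $35,500; grand theft $19,150.
Stacking rule: highest base plus 30% of each additional charge. Highest is tax evasion at $35,500. Additional: $16,300 × 30% = $4,890; $19,150 × 30% = $5,745. Combined base = $35,500 + $10,635 = $46,135.
Net percentage adjustment: +25% +30% −25% −10% = +20%. $46,135 × 1.2 = $55,362.
$55,362 is within the $850,000 maximum.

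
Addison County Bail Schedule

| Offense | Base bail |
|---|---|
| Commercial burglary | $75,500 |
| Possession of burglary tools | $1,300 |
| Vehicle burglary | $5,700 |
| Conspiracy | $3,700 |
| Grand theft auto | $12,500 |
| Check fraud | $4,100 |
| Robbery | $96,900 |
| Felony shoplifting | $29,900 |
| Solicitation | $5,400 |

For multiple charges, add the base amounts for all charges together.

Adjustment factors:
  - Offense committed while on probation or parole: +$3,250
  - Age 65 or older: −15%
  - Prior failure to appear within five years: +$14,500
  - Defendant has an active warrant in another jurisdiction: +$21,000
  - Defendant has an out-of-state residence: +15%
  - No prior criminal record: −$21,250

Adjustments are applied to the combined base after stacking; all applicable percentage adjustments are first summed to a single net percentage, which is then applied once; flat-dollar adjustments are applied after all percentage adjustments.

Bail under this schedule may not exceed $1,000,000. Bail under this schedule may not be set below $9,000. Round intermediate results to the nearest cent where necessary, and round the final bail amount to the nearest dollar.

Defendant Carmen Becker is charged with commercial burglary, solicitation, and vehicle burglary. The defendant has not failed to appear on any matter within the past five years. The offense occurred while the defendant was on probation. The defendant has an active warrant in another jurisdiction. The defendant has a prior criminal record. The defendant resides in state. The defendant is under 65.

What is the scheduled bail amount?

$110,850

Base amounts from the schedule: commercial burglary $75,500; solicitation $5,400; vehicle burglary $5,700.
Stacking rule: sum of all bases. $75,500 + $5,400 + $5,700 = $86,600.
Offense committed while on probation or parole (+$3,250 flat): $86,600 + $3,250 = $89,850.
Defendant has an active warrant in another jurisdiction (+$21,000 flat): $89,850 + $21,000 = $110,850.
$110,850 is within the $1,000,000 maximum.
$110,850 is at or above the $9,000 minimum.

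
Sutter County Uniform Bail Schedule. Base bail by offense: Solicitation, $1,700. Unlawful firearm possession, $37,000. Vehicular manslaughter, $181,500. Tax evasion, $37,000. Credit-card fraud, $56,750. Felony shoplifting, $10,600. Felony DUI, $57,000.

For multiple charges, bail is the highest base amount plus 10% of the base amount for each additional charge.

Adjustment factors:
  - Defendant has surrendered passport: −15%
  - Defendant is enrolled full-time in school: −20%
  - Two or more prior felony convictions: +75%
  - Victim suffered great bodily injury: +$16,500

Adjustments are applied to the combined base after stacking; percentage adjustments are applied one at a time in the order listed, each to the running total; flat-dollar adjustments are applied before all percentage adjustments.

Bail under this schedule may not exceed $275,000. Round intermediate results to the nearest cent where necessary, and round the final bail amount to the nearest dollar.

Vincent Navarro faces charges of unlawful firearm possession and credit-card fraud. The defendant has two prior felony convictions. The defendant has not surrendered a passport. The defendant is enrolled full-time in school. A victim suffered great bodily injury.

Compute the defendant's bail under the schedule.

Base amounts from the schedule: unlawful firearm possession $37,000; credit-card fraud $56,750.
Stacking rule: highest base plus 10% of each additional charge. Highest is credit-card fraud at $56,750. Additional: $37,000 × 10% = $3,700. Combined base = $56,750 + $3,700 = $60,450.
Victim suffered great bodily injury (+$16,500 flat): $60,450 + $16,500 = $76,950.
Defendant is enrolled full-time in school (−20%): $76,950 × 0.8 = $61,560.
Two or more prior felony convictions (+75%): $61,560 × 1.75 = $107,730.
$107,730 is within the $275,000 maximum.

$107,730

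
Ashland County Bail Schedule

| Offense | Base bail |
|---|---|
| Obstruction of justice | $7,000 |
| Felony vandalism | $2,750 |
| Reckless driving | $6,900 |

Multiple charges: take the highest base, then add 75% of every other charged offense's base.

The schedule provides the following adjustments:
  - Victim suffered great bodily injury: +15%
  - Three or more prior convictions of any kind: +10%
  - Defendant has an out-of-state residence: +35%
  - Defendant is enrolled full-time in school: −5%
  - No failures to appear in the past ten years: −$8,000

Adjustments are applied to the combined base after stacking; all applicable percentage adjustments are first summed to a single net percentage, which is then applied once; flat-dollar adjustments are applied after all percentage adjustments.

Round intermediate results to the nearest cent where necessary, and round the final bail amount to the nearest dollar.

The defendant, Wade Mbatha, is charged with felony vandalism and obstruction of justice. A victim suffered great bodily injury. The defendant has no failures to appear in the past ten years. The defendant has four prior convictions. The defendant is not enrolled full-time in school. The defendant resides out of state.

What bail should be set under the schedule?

$6,500

Base amounts from the schedule: felony vandalism $2,750; obstruction of justice $7,000.
Stacking rule: highest base plus 75% of each additional charge. Highest is obstruction of justice at $7,000. Additional: $2,750 × 75% = $2,062.50. Combined base = $7,000 + $2,062.50 = $9,062.50.
Net percentage adjustment: +15% +10% +35% = +60%. $9,062.50 × 1.6 = $14,500.
No failures to appear in the past ten years (−$8,000 flat): $14,500 − $8,000 = $6,500.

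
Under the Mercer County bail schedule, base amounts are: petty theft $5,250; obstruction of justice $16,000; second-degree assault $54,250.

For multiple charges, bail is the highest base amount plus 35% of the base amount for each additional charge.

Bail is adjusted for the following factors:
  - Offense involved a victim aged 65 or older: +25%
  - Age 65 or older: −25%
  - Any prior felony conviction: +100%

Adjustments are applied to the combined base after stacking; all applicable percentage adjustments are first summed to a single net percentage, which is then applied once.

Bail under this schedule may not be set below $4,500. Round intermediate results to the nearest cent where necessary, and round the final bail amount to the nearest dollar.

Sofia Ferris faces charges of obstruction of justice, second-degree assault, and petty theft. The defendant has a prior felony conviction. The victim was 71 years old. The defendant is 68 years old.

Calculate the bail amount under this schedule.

$123,375

Base amounts from the schedule: obstruction of justice $16,000; second-degree assault $54,250; petty theft $5,250.
Stacking rule: highest base plus 35% of each additional charge. Highest is second-degree assault at $54,250. Additional: $16,000 × 35% = $5,600; $5,250 × 35% = $1,837.50. Combined base = $54,250 + $7,437.50 = $61,687.50.
Net percentage adjustment: +25% −25% +100% = +100%. $61,687.50 × 2 = $123,375.
$123,375 is at or above the $4,500 minimum.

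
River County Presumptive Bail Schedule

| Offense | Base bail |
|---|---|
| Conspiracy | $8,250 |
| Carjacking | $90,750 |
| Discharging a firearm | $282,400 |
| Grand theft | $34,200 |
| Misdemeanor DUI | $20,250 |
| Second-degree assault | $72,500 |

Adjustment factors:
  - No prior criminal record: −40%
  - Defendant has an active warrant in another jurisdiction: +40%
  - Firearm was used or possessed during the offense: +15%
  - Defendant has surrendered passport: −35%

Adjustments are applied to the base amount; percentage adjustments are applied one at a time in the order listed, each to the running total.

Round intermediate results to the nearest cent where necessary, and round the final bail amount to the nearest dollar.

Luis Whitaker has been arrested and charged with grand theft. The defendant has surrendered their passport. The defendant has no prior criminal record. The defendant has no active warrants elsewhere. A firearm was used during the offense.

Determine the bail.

$15,339

Base amounts from the schedule: grand theft $34,200.
Single charge. Combined base = $34,200.
No prior criminal record (−40%): $34,200 × 0.6 = $20,520.
Firearm was used or possessed during the offense (+15%): $20,520 × 1.15 = $23,598.
Defendant has surrendered passport (−35%): $23,598 × 0.65 = $15,338.70.
Rounded to the nearest dollar: $15,339.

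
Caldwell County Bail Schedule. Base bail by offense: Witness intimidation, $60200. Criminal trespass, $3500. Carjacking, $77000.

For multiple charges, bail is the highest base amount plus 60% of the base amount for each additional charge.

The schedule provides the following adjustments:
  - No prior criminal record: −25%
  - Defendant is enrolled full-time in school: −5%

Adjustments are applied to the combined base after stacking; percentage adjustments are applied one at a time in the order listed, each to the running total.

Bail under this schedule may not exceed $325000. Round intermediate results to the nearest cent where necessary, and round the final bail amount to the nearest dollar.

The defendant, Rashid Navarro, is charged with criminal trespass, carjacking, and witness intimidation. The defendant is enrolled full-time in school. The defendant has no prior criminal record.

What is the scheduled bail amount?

$82094

Base amounts from the schedule: criminal trespass $3500; carjacking $77000; witness intimidation $60200.
Stacking rule: highest base plus 60% of each additional charge. Highest is carjacking at $77000. Additional: $3500 × 60% = $2100; $60200 × 60% = $36120. Combined base = $77000 + $38220 = $115220.
No prior criminal record (−25%): $115220 × 0.75 = $86415.
Defendant is enrolled full-time in school (−5%): $86415 × 0.95 = $82094.25.
$82094.25 is within the $325000 maximum.
Rounded to the nearest dollar: $82094.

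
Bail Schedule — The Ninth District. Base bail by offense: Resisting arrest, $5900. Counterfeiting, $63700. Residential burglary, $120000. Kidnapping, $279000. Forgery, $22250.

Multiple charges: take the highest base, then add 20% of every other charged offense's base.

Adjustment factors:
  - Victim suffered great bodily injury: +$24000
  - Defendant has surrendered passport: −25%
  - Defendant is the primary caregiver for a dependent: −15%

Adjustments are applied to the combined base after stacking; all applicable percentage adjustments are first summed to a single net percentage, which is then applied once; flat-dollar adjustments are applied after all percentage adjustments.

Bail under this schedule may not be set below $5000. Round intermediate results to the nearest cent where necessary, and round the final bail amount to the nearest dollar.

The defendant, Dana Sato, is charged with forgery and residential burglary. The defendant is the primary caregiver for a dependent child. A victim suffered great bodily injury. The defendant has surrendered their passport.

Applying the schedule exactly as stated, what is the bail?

Base amounts from the schedule: forgery $22250; residential burglary $120000.
Stacking rule: highest base plus 20% of each additional charge. Highest is residential burglary at $120000. Additional: $22250 × 20% = $4450. Combined base = $120000 + $4450 = $124450.
Net percentage adjustment: −25% −15% = −40%. $124450 × 0.6 = $74670.
Victim suffered great bodily injury (+$24000 flat): $74670 + $24000 = $98670.
$98670 is at or above the $5000 minimum.

$98670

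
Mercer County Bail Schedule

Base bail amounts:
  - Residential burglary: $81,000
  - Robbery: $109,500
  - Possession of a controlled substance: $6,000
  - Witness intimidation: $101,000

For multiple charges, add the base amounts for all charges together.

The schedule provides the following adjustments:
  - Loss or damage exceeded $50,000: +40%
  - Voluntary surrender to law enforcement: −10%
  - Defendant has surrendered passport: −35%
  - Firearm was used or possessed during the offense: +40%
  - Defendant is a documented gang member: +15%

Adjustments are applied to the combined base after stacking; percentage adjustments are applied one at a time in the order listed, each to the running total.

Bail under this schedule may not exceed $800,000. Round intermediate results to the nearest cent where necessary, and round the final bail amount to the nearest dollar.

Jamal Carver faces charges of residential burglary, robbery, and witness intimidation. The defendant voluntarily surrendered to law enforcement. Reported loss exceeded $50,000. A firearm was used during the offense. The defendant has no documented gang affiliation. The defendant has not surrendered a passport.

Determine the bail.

$514,206

Base amounts from the schedule: residential burglary $81,000; robbery $109,500; witness intimidation $101,000.
Stacking rule: sum of all bases. $81,000 + $109,500 + $101,000 = $291,500.
Loss or damage exceeded $50,000 (+40%): $291,500 × 1.4 = $408,100.
Voluntary surrender to law enforcement (−10%): $408,100 × 0.9 = $367,290.
Firearm was used or possessed during the offense (+40%): $367,290 × 1.4 = $514,206.
$514,206 is within the $800,000 maximum.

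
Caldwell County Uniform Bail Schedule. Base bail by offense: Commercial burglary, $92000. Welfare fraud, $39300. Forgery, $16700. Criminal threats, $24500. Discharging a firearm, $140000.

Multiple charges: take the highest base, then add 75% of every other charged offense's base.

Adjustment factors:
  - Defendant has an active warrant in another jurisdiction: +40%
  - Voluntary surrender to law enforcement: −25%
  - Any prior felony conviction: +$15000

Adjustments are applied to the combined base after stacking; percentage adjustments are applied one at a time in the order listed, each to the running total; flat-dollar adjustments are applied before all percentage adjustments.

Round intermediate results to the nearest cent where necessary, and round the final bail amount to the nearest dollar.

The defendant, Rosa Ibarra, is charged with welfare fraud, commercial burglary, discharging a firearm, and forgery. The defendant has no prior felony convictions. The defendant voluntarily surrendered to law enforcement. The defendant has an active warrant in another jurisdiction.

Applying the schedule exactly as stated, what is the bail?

Base amounts from the schedule: welfare fraud $39300; commercial burglary $92000; discharging a firearm $140000; forgery $16700.
Stacking rule: highest base plus 75% of each additional charge. Highest is discharging a firearm at $140000. Additional: $39300 × 75% = $29475; $92000 × 75% = $69000; $16700 × 75% = $12525. Combined base = $140000 + $111000 = $251000.
Defendant has an active warrant in another jurisdiction (+40%): $251000 × 1.4 = $351400.
Voluntary surrender to law enforcement (−25%): $351400 × 0.75 = $263550.

$263550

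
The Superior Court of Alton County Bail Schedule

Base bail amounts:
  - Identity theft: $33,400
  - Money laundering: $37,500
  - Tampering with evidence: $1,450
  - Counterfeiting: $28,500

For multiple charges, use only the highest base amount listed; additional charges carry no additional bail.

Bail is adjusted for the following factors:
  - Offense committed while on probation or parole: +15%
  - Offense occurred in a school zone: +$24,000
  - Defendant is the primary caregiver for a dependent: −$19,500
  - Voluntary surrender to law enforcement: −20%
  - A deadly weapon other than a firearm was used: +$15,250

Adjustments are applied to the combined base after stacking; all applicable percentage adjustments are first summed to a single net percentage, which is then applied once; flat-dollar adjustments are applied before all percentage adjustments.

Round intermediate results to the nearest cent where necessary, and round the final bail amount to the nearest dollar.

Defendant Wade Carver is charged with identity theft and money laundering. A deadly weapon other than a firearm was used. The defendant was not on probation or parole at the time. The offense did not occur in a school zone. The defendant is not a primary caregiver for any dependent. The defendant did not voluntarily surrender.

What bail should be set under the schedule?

Base amounts from the schedule: identity theft $33,400; money laundering $37,500.
Stacking rule: use the highest base only. Highest is money laundering at $37,500. Combined base = $37,500.
A deadly weapon other than a firearm was used (+$15,250 flat): $37,500 + $15,250 = $52,750.

$52,750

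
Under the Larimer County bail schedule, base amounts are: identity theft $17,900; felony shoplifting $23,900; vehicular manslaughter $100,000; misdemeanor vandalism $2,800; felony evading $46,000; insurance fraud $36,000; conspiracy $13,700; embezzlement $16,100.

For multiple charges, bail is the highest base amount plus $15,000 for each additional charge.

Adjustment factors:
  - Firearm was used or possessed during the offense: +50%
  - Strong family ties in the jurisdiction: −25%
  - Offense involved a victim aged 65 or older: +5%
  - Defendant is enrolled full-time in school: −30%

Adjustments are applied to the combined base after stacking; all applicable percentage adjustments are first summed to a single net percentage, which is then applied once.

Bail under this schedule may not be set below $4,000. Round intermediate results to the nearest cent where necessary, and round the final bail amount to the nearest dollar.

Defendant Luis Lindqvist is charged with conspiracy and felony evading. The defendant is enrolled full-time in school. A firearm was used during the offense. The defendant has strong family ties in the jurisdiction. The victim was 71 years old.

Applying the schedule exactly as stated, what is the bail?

Base amounts from the schedule: conspiracy $13,700; felony evading $46,000.
Stacking rule: highest base plus $15,000 per additional charge. Highest is felony evading at $46,000; 1 additional charge → +$15,000. Combined base = $61,000.
Net percentage adjustment: +50% −25% +5% −30% = +0%. $61,000 × 1 = $61,000.
$61,000 is at or above the $4,000 minimum.

$61,000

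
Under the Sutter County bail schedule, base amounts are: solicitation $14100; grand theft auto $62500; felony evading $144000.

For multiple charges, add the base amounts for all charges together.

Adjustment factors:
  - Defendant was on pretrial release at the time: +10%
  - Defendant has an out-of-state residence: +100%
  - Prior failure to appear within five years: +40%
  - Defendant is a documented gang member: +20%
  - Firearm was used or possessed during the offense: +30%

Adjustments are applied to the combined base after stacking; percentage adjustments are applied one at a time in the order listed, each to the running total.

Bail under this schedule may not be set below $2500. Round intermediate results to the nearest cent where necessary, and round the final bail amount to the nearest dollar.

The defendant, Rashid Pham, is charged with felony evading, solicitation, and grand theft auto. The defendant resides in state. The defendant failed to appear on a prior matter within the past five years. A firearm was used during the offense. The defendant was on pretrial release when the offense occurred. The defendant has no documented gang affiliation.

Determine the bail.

$441641

Base amounts from the schedule: felony evading $144000; solicitation $14100; grand theft auto $62500.
Stacking rule: sum of all bases. $144000 + $14100 + $62500 = $220600.
Defendant was on pretrial release at the time (+10%): $220600 × 1.1 = $242660.
Prior failure to appear within five years (+40%): $242660 × 1.4 = $339724.
Firearm was used or possessed during the offense (+30%): $339724 × 1.3 = $441641.20.
$441641.20 is at or above the $2500 minimum.
Rounded to the nearest dollar: $441641.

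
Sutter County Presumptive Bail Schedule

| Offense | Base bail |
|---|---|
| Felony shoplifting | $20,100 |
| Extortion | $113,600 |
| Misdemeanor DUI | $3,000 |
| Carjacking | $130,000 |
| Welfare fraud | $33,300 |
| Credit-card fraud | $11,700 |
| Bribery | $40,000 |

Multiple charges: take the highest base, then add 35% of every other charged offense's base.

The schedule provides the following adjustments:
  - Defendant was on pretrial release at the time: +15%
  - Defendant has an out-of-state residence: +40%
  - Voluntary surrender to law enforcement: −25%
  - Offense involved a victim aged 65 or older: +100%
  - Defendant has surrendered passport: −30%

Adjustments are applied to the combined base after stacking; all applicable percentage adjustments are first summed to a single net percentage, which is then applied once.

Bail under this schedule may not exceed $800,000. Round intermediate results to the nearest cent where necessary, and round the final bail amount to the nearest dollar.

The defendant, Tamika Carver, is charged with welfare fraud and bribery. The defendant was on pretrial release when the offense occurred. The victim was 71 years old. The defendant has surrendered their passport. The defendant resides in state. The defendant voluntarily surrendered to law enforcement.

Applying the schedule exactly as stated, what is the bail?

$82,648

Base amounts from the schedule: welfare fraud $33,300; bribery $40,000.
Stacking rule: highest base plus 35% of each additional charge. Highest is bribery at $40,000. Additional: $33,300 × 35% = $11,655. Combined base = $40,000 + $11,655 = $51,655.
Net percentage adjustment: +15% −25% +100% −30% = +60%. $51,655 × 1.6 = $82,648.
$82,648 is within the $800,000 maximum.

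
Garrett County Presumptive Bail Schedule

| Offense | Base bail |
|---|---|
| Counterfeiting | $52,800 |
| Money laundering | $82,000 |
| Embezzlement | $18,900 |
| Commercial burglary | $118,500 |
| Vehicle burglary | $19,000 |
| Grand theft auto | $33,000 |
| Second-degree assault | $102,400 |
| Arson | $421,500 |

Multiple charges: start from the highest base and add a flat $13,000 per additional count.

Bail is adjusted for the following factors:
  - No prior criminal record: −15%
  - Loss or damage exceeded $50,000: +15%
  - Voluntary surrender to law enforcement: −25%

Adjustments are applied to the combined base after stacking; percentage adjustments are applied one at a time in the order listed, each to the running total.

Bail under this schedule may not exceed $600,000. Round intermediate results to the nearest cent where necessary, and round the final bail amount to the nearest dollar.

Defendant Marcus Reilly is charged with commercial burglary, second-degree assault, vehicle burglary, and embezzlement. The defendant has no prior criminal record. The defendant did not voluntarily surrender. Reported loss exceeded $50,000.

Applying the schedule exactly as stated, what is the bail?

$153,956

Base amounts from the schedule: commercial burglary $118,500; second-degree assault $102,400; vehicle burglary $19,000; embezzlement $18,900.
Stacking rule: highest base plus $13,000 per additional charge. Highest is commercial burglary at $118,500; 3 additional charges → +$39,000. Combined base = $157,500.
No prior criminal record (−15%): $157,500 × 0.85 = $133,875.
Loss or damage exceeded $50,000 (+15%): $133,875 × 1.15 = $153,956.25.
$153,956.25 is within the $600,000 maximum.
Rounded to the nearest dollar: $153,956.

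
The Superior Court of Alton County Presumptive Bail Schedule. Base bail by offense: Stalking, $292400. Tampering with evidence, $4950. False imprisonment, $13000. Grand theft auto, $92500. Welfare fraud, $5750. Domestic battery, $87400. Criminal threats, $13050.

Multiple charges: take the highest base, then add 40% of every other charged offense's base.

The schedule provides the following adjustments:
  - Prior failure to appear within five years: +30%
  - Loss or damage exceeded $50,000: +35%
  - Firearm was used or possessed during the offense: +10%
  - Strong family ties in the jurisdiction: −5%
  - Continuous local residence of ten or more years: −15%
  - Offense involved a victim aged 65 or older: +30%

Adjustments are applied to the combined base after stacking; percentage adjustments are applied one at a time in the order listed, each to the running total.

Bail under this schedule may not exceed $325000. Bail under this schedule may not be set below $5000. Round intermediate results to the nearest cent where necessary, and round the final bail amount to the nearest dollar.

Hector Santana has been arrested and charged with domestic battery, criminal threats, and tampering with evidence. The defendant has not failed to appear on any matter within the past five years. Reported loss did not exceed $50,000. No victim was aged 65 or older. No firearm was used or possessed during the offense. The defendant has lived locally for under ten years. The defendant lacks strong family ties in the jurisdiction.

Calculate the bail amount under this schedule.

Base amounts from the schedule: domestic battery $87400; criminal threats $13050; tampering with evidence $4950.
Stacking rule: highest base plus 40% of each additional charge. Highest is domestic battery at $87400. Additional: $13050 × 40% = $5220; $4950 × 40% = $1980. Combined base = $87400 + $7200 = $94600.
No adjustment factors apply to this defendant.
$94600 is within the $325000 maximum.
$94600 is at or above the $5000 minimum.

$94600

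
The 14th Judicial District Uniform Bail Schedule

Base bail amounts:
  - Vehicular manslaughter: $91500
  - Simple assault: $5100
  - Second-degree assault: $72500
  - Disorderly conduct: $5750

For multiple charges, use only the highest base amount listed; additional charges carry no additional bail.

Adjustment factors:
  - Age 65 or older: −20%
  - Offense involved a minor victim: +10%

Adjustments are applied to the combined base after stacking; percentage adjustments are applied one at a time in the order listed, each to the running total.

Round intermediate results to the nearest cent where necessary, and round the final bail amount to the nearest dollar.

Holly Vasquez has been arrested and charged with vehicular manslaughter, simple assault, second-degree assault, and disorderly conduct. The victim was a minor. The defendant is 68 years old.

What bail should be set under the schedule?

Base amounts from the schedule: vehicular manslaughter $91500; simple assault $5100; second-degree assault $72500; disorderly conduct $5750.
Stacking rule: use the highest base only. Highest is vehicular manslaughter at $91500. Combined base = $91500.
Age 65 or older (−20%): $91500 × 0.8 = $73200.
Offense involved a minor victim (+10%): $73200 × 1.1 = $80520.

$80520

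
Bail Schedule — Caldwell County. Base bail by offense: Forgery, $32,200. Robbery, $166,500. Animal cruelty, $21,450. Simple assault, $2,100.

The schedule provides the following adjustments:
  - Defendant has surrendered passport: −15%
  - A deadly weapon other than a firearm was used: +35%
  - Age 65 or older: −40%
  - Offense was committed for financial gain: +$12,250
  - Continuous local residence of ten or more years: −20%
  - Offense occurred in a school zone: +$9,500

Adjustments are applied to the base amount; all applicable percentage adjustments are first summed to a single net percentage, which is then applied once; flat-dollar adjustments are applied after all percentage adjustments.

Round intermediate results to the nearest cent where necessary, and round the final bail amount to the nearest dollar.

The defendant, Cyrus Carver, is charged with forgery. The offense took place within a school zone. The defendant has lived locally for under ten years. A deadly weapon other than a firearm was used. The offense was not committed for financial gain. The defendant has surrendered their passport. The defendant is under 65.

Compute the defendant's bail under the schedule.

$48,140

Base amounts from the schedule: forgery $32,200.
Single charge. Combined base = $32,200.
Net percentage adjustment: −15% +35% = +20%. $32,200 × 1.2 = $38,640.
Offense occurred in a school zone (+$9,500 flat): $38,640 + $9,500 = $48,140.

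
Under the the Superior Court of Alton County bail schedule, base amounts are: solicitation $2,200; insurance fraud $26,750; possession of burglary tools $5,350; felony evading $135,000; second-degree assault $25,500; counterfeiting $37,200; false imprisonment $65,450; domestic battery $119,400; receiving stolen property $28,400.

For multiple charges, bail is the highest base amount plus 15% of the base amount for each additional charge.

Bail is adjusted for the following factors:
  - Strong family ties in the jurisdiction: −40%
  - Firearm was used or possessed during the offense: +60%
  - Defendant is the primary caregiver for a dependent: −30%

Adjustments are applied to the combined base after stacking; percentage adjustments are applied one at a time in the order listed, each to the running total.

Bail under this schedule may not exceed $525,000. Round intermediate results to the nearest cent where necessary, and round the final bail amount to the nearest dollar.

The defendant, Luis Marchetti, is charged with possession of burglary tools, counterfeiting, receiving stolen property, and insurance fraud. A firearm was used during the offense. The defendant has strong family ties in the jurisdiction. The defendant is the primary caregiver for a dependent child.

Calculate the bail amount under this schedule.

$31,097

Base amounts from the schedule: possession of burglary tools $5,350; counterfeiting $37,200; receiving stolen property $28,400; insurance fraud $26,750.
Stacking rule: highest base plus 15% of each additional charge. Highest is counterfeiting at $37,200. Additional: $5,350 × 15% = $802.50; $28,400 × 15% = $4,260; $26,750 × 15% = $4,012.50. Combined base = $37,200 + $9,075 = $46,275.
Strong family ties in the jurisdiction (−40%): $46,275 × 0.6 = $27,765.
Firearm was used or possessed during the offense (+60%): $27,765 × 1.6 = $44,424.
Defendant is the primary caregiver for a dependent (−30%): $44,424 × 0.7 = $31,096.80.
$31,096.80 is within the $525,000 maximum.
Rounded to the nearest dollar: $31,097.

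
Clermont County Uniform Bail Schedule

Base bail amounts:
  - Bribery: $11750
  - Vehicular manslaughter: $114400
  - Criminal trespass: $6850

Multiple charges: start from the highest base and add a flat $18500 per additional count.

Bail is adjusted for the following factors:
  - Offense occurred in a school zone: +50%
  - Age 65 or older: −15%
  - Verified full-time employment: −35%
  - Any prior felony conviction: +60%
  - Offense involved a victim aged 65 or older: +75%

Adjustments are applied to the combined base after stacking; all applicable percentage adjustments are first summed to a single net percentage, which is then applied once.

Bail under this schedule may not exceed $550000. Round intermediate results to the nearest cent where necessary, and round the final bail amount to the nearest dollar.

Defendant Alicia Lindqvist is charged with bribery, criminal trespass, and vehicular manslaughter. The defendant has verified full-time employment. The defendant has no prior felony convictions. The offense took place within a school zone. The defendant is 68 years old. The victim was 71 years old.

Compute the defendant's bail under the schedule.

Base amounts from the schedule: bribery $11750; criminal trespass $6850; vehicular manslaughter $114400.
Stacking rule: highest base plus $18500 per additional charge. Highest is vehicular manslaughter at $114400; 2 additional charges → +$37000. Combined base = $151400.
Net percentage adjustment: +50% −15% −35% +75% = +75%. $151400 × 1.75 = $264950.
$264950 is within the $550000 maximum.

$264950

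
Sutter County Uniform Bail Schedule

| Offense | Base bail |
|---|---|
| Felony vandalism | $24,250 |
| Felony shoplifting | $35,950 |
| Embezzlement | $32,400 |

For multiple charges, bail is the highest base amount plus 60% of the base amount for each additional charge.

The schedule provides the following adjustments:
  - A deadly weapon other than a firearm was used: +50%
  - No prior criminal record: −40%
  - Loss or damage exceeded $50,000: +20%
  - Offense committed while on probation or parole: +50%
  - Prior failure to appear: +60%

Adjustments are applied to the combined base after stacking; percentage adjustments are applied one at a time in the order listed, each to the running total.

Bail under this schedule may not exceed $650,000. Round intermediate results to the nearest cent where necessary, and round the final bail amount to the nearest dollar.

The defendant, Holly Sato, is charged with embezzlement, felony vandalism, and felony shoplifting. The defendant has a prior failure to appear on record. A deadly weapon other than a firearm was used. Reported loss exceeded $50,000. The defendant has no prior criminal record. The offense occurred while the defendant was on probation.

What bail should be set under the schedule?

Base amounts from the schedule: embezzlement $32,400; felony vandalism $24,250; felony shoplifting $35,950.
Stacking rule: highest base plus 60% of each additional charge. Highest is felony shoplifting at $35,950. Additional: $32,400 × 60% = $19,440; $24,250 × 60% = $14,550. Combined base = $35,950 + $33,990 = $69,940.
A deadly weapon other than a firearm was used (+50%): $69,940 × 1.5 = $104,910.
No prior criminal record (−40%): $104,910 × 0.6 = $62,946.
Loss or damage exceeded $50,000 (+20%): $62,946 × 1.2 = $75,535.20.
Offense committed while on probation or parole (+50%): $75,535.20 × 1.5 = $113,302.80.
Prior failure to appear (+60%): $113,302.80 × 1.6 = $181,284.48.
$181,284.48 is within the $650,000 maximum.
Rounded to the nearest dollar: $181,284.

$181,284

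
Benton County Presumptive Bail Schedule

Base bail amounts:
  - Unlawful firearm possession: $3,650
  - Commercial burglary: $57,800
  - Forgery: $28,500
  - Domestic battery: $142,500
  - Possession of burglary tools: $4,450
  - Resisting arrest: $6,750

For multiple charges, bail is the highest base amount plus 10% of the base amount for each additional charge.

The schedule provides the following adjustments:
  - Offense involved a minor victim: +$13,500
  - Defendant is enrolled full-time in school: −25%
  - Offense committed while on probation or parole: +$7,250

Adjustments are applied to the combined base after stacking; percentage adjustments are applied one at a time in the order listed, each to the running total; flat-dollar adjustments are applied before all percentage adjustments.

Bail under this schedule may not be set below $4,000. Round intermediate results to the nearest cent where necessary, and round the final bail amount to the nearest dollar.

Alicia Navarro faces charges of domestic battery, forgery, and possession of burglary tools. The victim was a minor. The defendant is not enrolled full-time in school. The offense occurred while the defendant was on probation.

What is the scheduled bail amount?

Base amounts from the schedule: domestic battery $142,500; forgery $28,500; possession of burglary tools $4,450.
Stacking rule: highest base plus 10% of each additional charge. Highest is domestic battery at $142,500. Additional: $28,500 × 10% = $2,850; $4,450 × 10% = $445. Combined base = $142,500 + $3,295 = $145,795.
Offense involved a minor victim (+$13,500 flat): $145,795 + $13,500 = $159,295.
Offense committed while on probation or parole (+$7,250 flat): $159,295 + $7,250 = $166,545.
$166,545 is at or above the $4,000 minimum.

$166,545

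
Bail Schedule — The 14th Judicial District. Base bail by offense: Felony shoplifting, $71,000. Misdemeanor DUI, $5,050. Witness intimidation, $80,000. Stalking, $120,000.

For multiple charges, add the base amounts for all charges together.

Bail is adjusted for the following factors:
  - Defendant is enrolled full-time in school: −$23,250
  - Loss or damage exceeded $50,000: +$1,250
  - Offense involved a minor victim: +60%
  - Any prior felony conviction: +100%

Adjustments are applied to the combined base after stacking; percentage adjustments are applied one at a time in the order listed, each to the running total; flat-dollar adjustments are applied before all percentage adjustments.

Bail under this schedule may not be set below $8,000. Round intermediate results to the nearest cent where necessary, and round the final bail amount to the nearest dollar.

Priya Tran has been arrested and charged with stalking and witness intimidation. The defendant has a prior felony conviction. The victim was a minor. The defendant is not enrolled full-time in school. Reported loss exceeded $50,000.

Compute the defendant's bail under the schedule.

$644,000

Base amounts from the schedule: stalking $120,000; witness intimidation $80,000.
Stacking rule: sum of all bases. $120,000 + $80,000 = $200,000.
Loss or damage exceeded $50,000 (+$1,250 flat): $200,000 + $1,250 = $201,250.
Offense involved a minor victim (+60%): $201,250 × 1.6 = $322,000.
Any prior felony conviction (+100%): $322,000 × 2 = $644,000.
$644,000 is at or above the $8,000 minimum.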